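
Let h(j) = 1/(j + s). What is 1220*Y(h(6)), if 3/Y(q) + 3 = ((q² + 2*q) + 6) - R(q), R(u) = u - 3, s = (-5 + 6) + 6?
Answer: 154635/257 ≈ 601.69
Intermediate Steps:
s = 7 (s = 1 + 6 = 7)
h(j) = 1/(7 + j) (h(j) = 1/(j + 7) = 1/(7 + j))
R(u) = -3 + u
Y(q) = 3/(6 + q + q²) (Y(q) = 3/(-3 + (((q² + 2*q) + 6) - (-3 + q))) = 3/(-3 + ((6 + q² + 2*q) + (3 - q))) = 3/(-3 + (9 + q + q²)) = 3/(6 + q + q²))
1220*Y(h(6)) = 1220*(3/(6 + 1/(7 + 6) + (1/(7 + 6))²)) = 1220*(3/(6 + 1/13 + (1/13)²)) = 1220*(3/(6 + 1/13 + 1/169)) = 1220*(3/(1028/169)) = 1220*(3*(169/1028)) = 1220*(507/1028) = 154635/257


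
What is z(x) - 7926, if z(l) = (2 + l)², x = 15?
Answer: -7637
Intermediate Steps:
z(x) - 7926 = (2 + 15)² - 7926 = 17² - 7926 = 289 - 7926 = -7637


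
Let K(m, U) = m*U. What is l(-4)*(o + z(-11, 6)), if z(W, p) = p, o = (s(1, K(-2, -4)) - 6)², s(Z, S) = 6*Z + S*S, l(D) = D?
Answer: -16408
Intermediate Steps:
K(m, U) = U*m
s(Z, S) = S² + 6*Z (s(Z, S) = 6*Z + S² = S² + 6*Z)
o = 4096 (o = (((-4*(-2))² + 6*1) - 6)² = ((8² + 6) - 6)² = ((64 + 6) - 6)² = (70 - 6)² = 64² = 4096)
l(-4)*(o + z(-11, 6)) = -4*(4096 + 6) = -4*4102 = -16408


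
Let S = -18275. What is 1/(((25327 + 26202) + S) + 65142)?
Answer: 1/98396 ≈ 1.0163e-5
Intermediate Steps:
1/(((25327 + 26202) + S) + 65142) = 1/(((25327 + 26202) - 18275) + 65142) = 1/((51529 - 18275) + 65142) = 1/(33254 + 65142) = 1/98396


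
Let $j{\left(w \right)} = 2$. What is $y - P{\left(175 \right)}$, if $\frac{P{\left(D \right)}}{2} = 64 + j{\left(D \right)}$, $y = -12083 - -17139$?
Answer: $4924$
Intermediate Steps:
$y = 5056$ ($y = -12083 + 17139 = 5056$)
$P{\left(D \right)} = 132$ ($P{\left(D \right)} = 2 \left(64 + 2\right) = 2 \cdot 66 = 132$)
$y - P{\left(175 \right)} = 5056 - 132 = 4924$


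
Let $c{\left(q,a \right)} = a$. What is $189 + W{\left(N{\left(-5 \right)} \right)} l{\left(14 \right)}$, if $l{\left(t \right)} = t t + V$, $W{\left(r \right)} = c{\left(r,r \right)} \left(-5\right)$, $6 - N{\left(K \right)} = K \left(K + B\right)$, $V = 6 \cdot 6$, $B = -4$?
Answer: $45429$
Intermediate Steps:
$V = 36$
$N{\left(K \right)} = 6 - K \left(-4 + K\right)$ ($N{\left(K \right)} = 6 - K \left(K - 4\right) = 6 - K \left(-4 + K\right)$)
$W{\left(r \right)} = - 5 r$ ($W{\left(r \right)} = r \left(-5\right) = - 5 r$)
$l{\left(t \right)} = 36 + t^{2}$ ($l{\left(t \right)} = t t + 36 = t^{2} + 36 = 36 + t^{2}$)
$189 + W{\left(N{\left(-5 \right)} \right)} l{\left(14 \right)} = 189 + - 5 \left(6 - \left(-5\right)^{2} + 4 \left(-5\right)\right) \left(36 + 14^{2}\right) = 189 + - 5 \left(6 - 25 - 20\right) \left(36 + 196\right) = 189 + - 5 \left(6 - 25 - 20\right) 232 = 189 + \left(-5\right) \left(-39\right) 232 = 189 + 195 \cdot 232 = 189 + 45240 = 45429$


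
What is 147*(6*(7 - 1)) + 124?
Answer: 5416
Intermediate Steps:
147*(6*(7 - 1)) + 124 = 147*(6*6) + 124 = 147*36 + 124 = 5292 + 124 = 5416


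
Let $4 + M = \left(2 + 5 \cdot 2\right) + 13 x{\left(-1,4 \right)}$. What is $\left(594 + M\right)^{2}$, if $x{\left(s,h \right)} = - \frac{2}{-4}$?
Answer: $\frac{1481089}{4} \approx 3.7027 \cdot 10^{5}$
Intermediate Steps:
$x{\left(s,h \right)} = \frac{1}{2}$ ($x{\left(s,h \right)} = \left(-2\right) \left(- \frac{1}{4}\right) = \frac{1}{2}$)
$M = \frac{29}{2}$ ($M = -4 + \left(\left(2 + 5 \cdot 2\right) + 13 \cdot \frac{1}{2}\right) = -4 + \left(\left(2 + 10\right) + \frac{13}{2}\right) = -4 + \left(12 + \frac{13}{2}\right) = -4 + \frac{37}{2} = \frac{29}{2} \approx 14.5$)
$\left(594 + M\right)^{2} = \left(594 + \frac{29}{2}\right)^{2} = \left(\frac{1217}{2}\right)^{2} = \frac{1481089}{4}$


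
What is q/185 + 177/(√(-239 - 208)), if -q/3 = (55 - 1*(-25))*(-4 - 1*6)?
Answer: 480/37 - 59*I*√447/149 ≈ 12.973 - 8.3718*I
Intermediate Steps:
q = 2400 (q = -3*(55 - 1*(-25))*(-4 - 1*6) = -3*(55 + 25)*(-4 - 6) = -240*(-10) = -3*(-800) = 2400)
q/185 + 177/(√(-239 - 208)) = 2400/185 + 177/(√(-239 - 208)) = 2400*(1/185) + 177/(√(-447)) = 480/37 + 177/((I*√447)) = 480/37 + 177*(-I*√447/447) = 480/37 - 59*I*√447/149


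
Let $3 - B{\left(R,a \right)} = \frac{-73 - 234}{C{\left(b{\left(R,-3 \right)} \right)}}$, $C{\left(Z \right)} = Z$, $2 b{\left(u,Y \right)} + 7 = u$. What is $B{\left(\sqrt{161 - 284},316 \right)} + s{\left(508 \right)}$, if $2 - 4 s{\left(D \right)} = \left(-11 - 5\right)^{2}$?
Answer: $- \frac{3676}{43} - \frac{307 i \sqrt{123}}{86} \approx -85.488 - 39.591 i$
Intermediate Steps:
$s{\left(D \right)} = - \frac{127}{2}$ ($s{\left(D \right)} = \frac{1}{2} - \frac{\left(-11 - 5\right)^{2}}{4} = \frac{1}{2} - \frac{\left(-16\right)^{2}}{4} = \frac{1}{2} - 64 = - \frac{127}{2}$)
$b{\left(u,Y \right)} = - \frac{7}{2} + \frac{u}{2}$
$B{\left(R,a \right)} = 3 + \frac{307}{- \frac{7}{2} + \frac{R}{2}}$ ($B{\left(R,a \right)} = 3 - \frac{-73 - 234}{- \frac{7}{2} + \frac{R}{2}} = 3 - - \frac{307}{- \frac{7}{2} + \frac{R}{2}} = 3 + \frac{307}{- \frac{7}{2} + \frac{R}{2}}$)
$B{\left(\sqrt{161 - 284},316 \right)} + s{\left(508 \right)} = \frac{593 + 3 \sqrt{161 - 284}}{-7 + \sqrt{161 - 284}} - \frac{127}{2} = \frac{593 + 3 \sqrt{-123}}{-7 + \sqrt{-123}} - \frac{127}{2} = \frac{593 + 3 i \sqrt{123}}{-7 + i \sqrt{123}} - \frac{127}{2} = - \frac{127}{2} + \frac{593 + 3 i \sqrt{123}}{-7 + i \sqrt{123}}$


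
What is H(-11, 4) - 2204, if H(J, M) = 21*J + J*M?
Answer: -2479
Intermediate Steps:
H(-11, 4) - 2204 = -11*(21 + 4) - 2204 = -11*25 - 2204 = -275 - 2204 = -2479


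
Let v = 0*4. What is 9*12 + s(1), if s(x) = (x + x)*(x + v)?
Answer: 110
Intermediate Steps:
v = 0
s(x) = 2*x**2 (s(x) = (x + x)*(x + 0) = (2*x)*x = 2*x**2)
9*12 + s(1) = 9*12 + 2*1**2 = 108 + 2*1 = 108 + 2 = 110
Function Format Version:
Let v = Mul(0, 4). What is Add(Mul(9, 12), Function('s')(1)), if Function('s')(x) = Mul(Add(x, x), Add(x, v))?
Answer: 110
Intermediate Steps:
v = 0
Function('s')(x) = Mul(2, Pow(x, 2)) (Function('s')(x) = Mul(Add(x, x), Add(x, 0)) = Mul(Mul(2, x), x) = Mul(2, Pow(x, 2)))
Add(Mul(9, 12), Function('s')(1)) = Add(Mul(9, 12), Mul(2, Pow(1, 2))) = Add(108, Mul(2, 1)) = Add(108, 2) = 110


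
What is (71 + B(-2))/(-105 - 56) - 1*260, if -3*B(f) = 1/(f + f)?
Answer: -503173/1932 ≈ -260.44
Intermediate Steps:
B(f) = -1/(6*f) (B(f) = -1/(3*(f + f)) = -1/(2*f)/3 = -1/(6*f))
(71 + B(-2))/(-105 - 56) - 1*260 = (71 - 1/6/(-2))/(-105 - 56) - 1*260 = (71 - 1/6*(-1/2))/(-161) - 260 = (71 + 1/12)*(-1/161) - 260 = (853/12)*(-1/161) - 260 = -853/1932 - 260 = -503173/1932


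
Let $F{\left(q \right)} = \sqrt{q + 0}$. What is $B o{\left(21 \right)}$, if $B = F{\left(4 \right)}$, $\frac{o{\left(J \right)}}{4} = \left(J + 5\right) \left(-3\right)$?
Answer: $-624$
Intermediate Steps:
$F{\left(q \right)} = \sqrt{q}$
$o{\left(J \right)} = -60 - 12 J$ ($o{\left(J \right)} = 4 \left(J + 5\right) \left(-3\right) = 4 \left(5 + J\right) \left(-3\right) = 4 \left(-15 - 3 J\right) = -60 - 12 J$)
$B = 2$ ($B = \sqrt{4} = 2$)
$B o{\left(21 \right)} = 2 \left(-60 - 252\right) = 2 \left(-312\right) = -624$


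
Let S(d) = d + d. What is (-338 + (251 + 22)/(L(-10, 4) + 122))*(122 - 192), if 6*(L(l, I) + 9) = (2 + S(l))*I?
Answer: 2370550/101 ≈ 23471.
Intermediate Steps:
S(d) = 2*d
L(l, I) = -9 + I*(2 + 2*l)/6 (L(l, I) = -9 + ((2 + 2*l)*I)/6 = -9 + (I*(2 + 2*l))/6 = -9 + I*(2 + 2*l)/6)
(-338 + (251 + 22)/(L(-10, 4) + 122))*(122 - 192) = (-338 + (251 + 22)/((-9 + (1/3)*4 + (1/3)*4*(-10)) + 122))*(122 - 192) = (-338 + 273/((-9 + 4/3 - 40/3) + 122))*(-70) = (-338 + 273/(-21 + 122))*(-70) = (-338 + 273/101)*(-70) = -33865/101*(-70) = 2370550/101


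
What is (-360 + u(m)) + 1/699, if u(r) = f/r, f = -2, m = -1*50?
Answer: -6290276/17475 ≈ -359.96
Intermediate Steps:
m = -50
u(r) = -2/r
(-360 + u(m)) + 1/699 = (-360 - 2/(-50)) + 1/699 = (-360 - 2*(-1/50)) + 1/699 = (-360 + 1/25) + 1/699 = -8999/25 + 1/699 = -6290276/17475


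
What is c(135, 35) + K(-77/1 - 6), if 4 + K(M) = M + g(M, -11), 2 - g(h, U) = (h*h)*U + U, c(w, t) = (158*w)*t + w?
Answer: 822390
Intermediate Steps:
c(w, t) = w + 158*t*w (c(w, t) = 158*t*w + w = w + 158*t*w)
g(h, U) = 2 - U - U*h**2 (g(h, U) = 2 - ((h*h)*U + U) = 2 - (h**2*U + U) = 2 - (U*h**2 + U) = 2 - (U + U*h**2) = 2 + (-U - U*h**2) = 2 - U - U*h**2)
K(M) = 9 + M + 11*M**2 (K(M) = -4 + (M + (2 - 1*(-11) - 1*(-11)*M**2)) = -4 + (M + (2 + 11 + 11*M**2)) = -4 + (M + (13 + 11*M**2)) = -4 + (13 + M + 11*M**2) = 9 + M + 11*M**2)
c(135, 35) + K(-77/1 - 6) = 135*(1 + 158*35) + (9 + (-77/1 - 6) + 11*(-77/1 - 6)**2) = 135*(1 + 5530) + (9 + (-77*1 - 6) + 11*(-77*1 - 6)**2) = 135*5531 + (9 + (-77 - 6) + 11*(-77 - 6)**2) = 746685 + (9 - 83 + 11*(-83)**2) = 746685 + (9 - 83 + 11*6889) = 746685 + (9 - 83 + 75779) = 746685 + 75705 = 822390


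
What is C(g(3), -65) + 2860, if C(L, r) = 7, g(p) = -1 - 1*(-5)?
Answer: 2867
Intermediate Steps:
g(p) = 4 (g(p) = -1 + 5 = 4)
C(g(3), -65) + 2860 = 7 + 2860 = 2867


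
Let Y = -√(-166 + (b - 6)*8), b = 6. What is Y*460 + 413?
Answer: 413 - 460*I*√166 ≈ 413.0 - 5926.7*I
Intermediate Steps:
Y = -I*√166 (Y = -√(-166 + (6 - 6)*8) = -√(-166 + 0*8) = -√(-166 + 0) = -√(-166) = -I*√166 ≈ -12.884*I)
Y*460 + 413 = -I*√166*460 + 413 = -460*I*√166 + 413 = 413 - 460*I*√166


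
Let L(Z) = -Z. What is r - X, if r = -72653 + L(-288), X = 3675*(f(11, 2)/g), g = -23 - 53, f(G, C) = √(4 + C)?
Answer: -72365 + 3675*√6/76 ≈ -72247.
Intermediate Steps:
g = -76
X = -3675*√6/76 (X = 3675*(√(4 + 2)/(-76)) = 3675*(√6*(-1/76)) = 3675*(-√6/76) = -3675*√6/76 ≈ -118.45)
r = -72365 (r = -72653 - 1*(-288) = -72653 + 288 = -72365)
r - X = -72365 - (-3675)*√6/76 = -72365 + 3675*√6/76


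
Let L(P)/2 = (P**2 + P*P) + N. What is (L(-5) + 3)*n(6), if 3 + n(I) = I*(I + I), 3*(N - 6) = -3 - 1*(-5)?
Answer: 8027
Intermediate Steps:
N = 20/3 (N = 6 + (-3 - 1*(-5))/3 = 6 + (-3 + 5)/3 = 6 + (1/3)*2 = 6 + 2/3 = 20/3 ≈ 6.6667)
n(I) = -3 + 2*I**2 (n(I) = -3 + I*(I + I) = -3 + I*(2*I) = -3 + 2*I**2)
L(P) = 40/3 + 4*P**2 (L(P) = 2*((P**2 + P*P) + 20/3) = 2*((P**2 + P**2) + 20/3) = 2*(2*P**2 + 20/3) = 2*(20/3 + 2*P**2) = 40/3 + 4*P**2)
(L(-5) + 3)*n(6) = ((40/3 + 4*(-5)**2) + 3)*(-3 + 2*6**2) = ((40/3 + 4*25) + 3)*(-3 + 2*36) = ((40/3 + 100) + 3)*(-3 + 72) = (340/3 + 3)*69 = (349/3)*69 = 8027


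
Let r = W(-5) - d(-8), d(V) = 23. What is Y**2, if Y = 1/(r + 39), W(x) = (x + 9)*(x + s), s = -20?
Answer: 1/7056 ≈ 0.00014172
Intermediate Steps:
W(x) = (-20 + x)*(9 + x) (W(x) = (x + 9)*(x - 20) = (9 + x)*(-20 + x) = (-20 + x)*(9 + x))
r = -123 (r = (-180 + (-5)**2 - 11*(-5)) - 1*23 = (-180 + 25 + 55) - 23 = -100 - 23 = -123)
Y = -1/84 (Y = 1/(-123 + 39) = 1/(-84) = -1/84 ≈ -0.011905)
Y**2 = (-1/84)**2 = 1/7056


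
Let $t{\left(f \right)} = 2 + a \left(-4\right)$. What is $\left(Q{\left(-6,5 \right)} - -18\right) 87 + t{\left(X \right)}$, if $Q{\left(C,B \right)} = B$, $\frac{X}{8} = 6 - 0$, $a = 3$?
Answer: $1991$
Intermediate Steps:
$X = 48$ ($X = 8 \left(6 - 0\right) = 8 \left(6 + 0\right) = 8 \cdot 6 = 48$)
$t{\left(f \right)} = -10$ ($t{\left(f \right)} = 2 + 3 \left(-4\right) = 2 - 12 = -10$)
$\left(Q{\left(-6,5 \right)} - -18\right) 87 + t{\left(X \right)} = \left(5 - -18\right) 87 - 10 = \left(5 + 18\right) 87 - 10 = 23 \cdot 87 - 10 = 2001 - 10 = 1991$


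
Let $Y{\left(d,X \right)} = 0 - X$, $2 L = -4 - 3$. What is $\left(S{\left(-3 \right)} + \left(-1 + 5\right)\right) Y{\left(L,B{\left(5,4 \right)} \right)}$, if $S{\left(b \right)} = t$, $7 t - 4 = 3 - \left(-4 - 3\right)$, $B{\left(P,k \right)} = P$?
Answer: $-30$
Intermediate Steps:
$L = - \frac{7}{2}$ ($L = \frac{-4 - 3}{2} = \frac{1}{2} \left(-7\right) = - \frac{7}{2} \approx -3.5$)
$t = 2$ ($t = \frac{4}{7} + \frac{3 - \left(-4 - 3\right)}{7} = \frac{4}{7} + \frac{3 - -7}{7} = \frac{4}{7} + \frac{3 + 7}{7} = \frac{4}{7} + \frac{1}{7} \cdot 10 = \frac{4}{7} + \frac{10}{7} = 2$)
$S{\left(b \right)} = 2$
$Y{\left(d,X \right)} = - X$
$\left(S{\left(-3 \right)} + \left(-1 + 5\right)\right) Y{\left(L,B{\left(5,4 \right)} \right)} = \left(2 + \left(-1 + 5\right)\right) \left(\left(-1\right) 5\right) = \left(2 + 4\right) \left(-5\right) = 6 \left(-5\right) = -30$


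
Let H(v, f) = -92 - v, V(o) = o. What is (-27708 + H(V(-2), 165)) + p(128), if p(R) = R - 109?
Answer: -27779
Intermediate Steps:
p(R) = -109 + R
(-27708 + H(V(-2), 165)) + p(128) = (-27708 + (-92 - 1*(-2))) + (-109 + 128) = (-27708 + (-92 + 2)) + 19 = (-27708 - 90) + 19 = -27798 + 19 = -27779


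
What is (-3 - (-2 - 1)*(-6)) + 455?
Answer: 434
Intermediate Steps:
(-3 - (-2 - 1)*(-6)) + 455 = (-3 - (-3)*(-6)) + 455 = (-3 - 1*(-3)*(-6)) + 455 = (-3 + 3*(-6)) + 455 = (-3 - 18) + 455 = -21 + 455 = 434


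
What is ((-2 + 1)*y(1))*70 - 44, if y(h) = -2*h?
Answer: 96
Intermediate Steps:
((-2 + 1)*y(1))*70 - 44 = ((-2 + 1)*(-2*1))*70 - 44 = -1*(-2)*70 - 44 = 2*70 - 44 = 140 - 44 = 96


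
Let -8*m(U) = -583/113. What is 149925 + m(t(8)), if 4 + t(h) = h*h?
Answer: 135532783/904 ≈ 1.4993e+5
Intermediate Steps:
t(h) = -4 + h**2 (t(h) = -4 + h*h = -4 + h**2)
m(U) = 583/904 (m(U) = -(-583)/(8*113) = -1/8*(-583/113) = 583/904)
149925 + m(t(8)) = 149925 + 583/904 = 135532783/904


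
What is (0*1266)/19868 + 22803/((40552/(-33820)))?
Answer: -192799365/10138 ≈ -19018.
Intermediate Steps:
(0*1266)/19868 + 22803/((40552/(-33820))) = 0*(1/19868) + 22803/((40552*(-1/33820))) = 0 + 22803/(-10138/8455) = 0 + 22803*(-8455/10138) = 0 - 192799365/10138 = -192799365/10138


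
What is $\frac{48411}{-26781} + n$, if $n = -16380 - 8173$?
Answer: $- \frac{219200768}{8927} \approx -24555.0$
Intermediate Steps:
$n = -24553$ ($n = -16380 - 8173 = -24553$)
$\frac{48411}{-26781} + n = \frac{48411}{-26781} - 24553 = 48411 \left(- \frac{1}{26781}\right) - 24553 = - \frac{16137}{8927} - 24553 = - \frac{219200768}{8927}$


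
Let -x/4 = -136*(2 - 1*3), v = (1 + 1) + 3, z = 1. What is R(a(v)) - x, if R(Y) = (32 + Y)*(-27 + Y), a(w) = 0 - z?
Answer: -324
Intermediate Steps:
v = 5 (v = 2 + 3 = 5)
a(w) = -1 (a(w) = 0 - 1*1 = 0 - 1 = -1)
R(Y) = (-27 + Y)*(32 + Y)
x = -544 (x = -(-544)*(2 - 1*3) = -(-544)*(2 - 3) = -(-544)*(-1) = -4*136 = -544)
R(a(v)) - x = (-864 + (-1)**2 + 5*(-1)) - 1*(-544) = (-864 + 1 - 5) + 544 = -868 + 544 = -324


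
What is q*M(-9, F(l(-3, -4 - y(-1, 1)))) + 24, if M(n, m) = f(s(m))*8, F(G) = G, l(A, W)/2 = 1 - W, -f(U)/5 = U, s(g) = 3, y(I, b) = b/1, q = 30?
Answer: -3576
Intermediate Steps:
y(I, b) = b (y(I, b) = b*1 = b)
f(U) = -5*U
l(A, W) = 2 - 2*W (l(A, W) = 2*(1 - W) = 2 - 2*W)
M(n, m) = -120 (M(n, m) = -5*3*8 = -15*8 = -120)
q*M(-9, F(l(-3, -4 - y(-1, 1)))) + 24 = 30*(-120) + 24 = -3600 + 24 = -3576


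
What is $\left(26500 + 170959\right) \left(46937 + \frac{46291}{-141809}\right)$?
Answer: $\frac{1314295543792578}{141809} \approx 9.2681 \cdot 10^{9}$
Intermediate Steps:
$\left(26500 + 170959\right) \left(46937 + \frac{46291}{-141809}\right) = 197459 \left(46937 + 46291 \left(- \frac{1}{141809}\right)\right) = 197459 \left(46937 - \frac{46291}{141809}\right) = 197459 \cdot \frac{6656042742}{141809} = \frac{1314295543792578}{141809}$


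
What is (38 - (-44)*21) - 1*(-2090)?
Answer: 3052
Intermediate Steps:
(38 - (-44)*21) - 1*(-2090) = (38 - 22*(-42)) + 2090 = (38 + 924) + 2090 = 962 + 2090 = 3052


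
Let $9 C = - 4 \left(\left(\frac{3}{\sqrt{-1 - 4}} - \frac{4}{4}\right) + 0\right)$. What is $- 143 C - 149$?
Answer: $- \frac{1913}{9} - \frac{572 i \sqrt{5}}{15} \approx -212.56 - 85.269 i$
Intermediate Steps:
$C = \frac{4}{9} + \frac{4 i \sqrt{5}}{15}$ ($C = \frac{\left(-4\right) \left(\left(\frac{3}{\sqrt{-1 - 4}} - \frac{4}{4}\right) + 0\right)}{9} = \frac{\left(-4\right) \left(\left(\frac{3}{\sqrt{-5}} - 1\right) + 0\right)}{9} = \frac{\left(-4\right) \left(\left(\frac{3}{i \sqrt{5}} - 1\right) + 0\right)}{9} = \frac{\left(-4\right) \left(\left(3 \left(- \frac{i \sqrt{5}}{5}\right) - 1\right) + 0\right)}{9} = \frac{\left(-4\right) \left(\left(- \frac{3 i \sqrt{5}}{5} - 1\right) + 0\right)}{9} = \frac{\left(-4\right) \left(\left(-1 - \frac{3 i \sqrt{5}}{5}\right) + 0\right)}{9} = \frac{\left(-4\right) \left(-1 - \frac{3 i \sqrt{5}}{5}\right)}{9} = \frac{4 + \frac{12 i \sqrt{5}}{5}}{9} = \frac{4}{9} + \frac{4 i \sqrt{5}}{15} \approx 0.44444 + 0.59628 i$)
$- 143 C - 149 = - 143 \left(\frac{4}{9} + \frac{4 i \sqrt{5}}{15}\right) - 149 = \left(- \frac{572}{9} - \frac{572 i \sqrt{5}}{15}\right) - 149 = - \frac{1913}{9} - \frac{572 i \sqrt{5}}{15}$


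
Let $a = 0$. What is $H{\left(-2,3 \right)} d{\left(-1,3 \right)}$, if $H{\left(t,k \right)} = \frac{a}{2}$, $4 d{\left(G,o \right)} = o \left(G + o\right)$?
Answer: $0$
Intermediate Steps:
$d{\left(G,o \right)} = \frac{o \left(G + o\right)}{4}$
$H{\left(t,k \right)} = 0$ ($H{\left(t,k \right)} = \frac{0}{2} = 0 \cdot \frac{1}{2} = 0$)
$H{\left(-2,3 \right)} d{\left(-1,3 \right)} = 0 \cdot \frac{1}{4} \cdot 3 \left(-1 + 3\right) = 0 \cdot \frac{1}{4} \cdot 3 \cdot 2 = 0 \cdot \frac{3}{2} = 0$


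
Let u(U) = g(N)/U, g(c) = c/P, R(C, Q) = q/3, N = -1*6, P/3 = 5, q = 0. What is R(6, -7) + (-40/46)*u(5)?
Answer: 8/115 ≈ 0.069565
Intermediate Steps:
P = 15 (P = 3*5 = 15)
N = -6
R(C, Q) = 0 (R(C, Q) = 0/3 = 0*(1/3) = 0)
g(c) = c/15
u(U) = -2/(5*U) (u(U) = ((1/15)*(-6))/U = -2/(5*U))
R(6, -7) + (-40/46)*u(5) = 0 + (-40/46)*(-2/5/5) = 0 + (-40*1/46)*(-2/5*1/5) = 0 - 20/23*(-2/25) = 0 + 8/115 = 8/115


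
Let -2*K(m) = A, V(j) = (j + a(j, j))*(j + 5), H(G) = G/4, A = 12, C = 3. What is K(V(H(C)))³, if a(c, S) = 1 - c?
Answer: -216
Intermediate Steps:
H(G) = G/4 (H(G) = G*(¼) = G/4)
V(j) = 5 + j (V(j) = (j + (1 - j))*(j + 5) = 1*(5 + j) = 5 + j)
K(m) = -6 (K(m) = -½*12 = -6)
K(V(H(C)))³ = (-6)³ = -216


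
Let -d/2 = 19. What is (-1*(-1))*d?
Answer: -38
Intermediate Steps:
d = -38 (d = -2*19 = -38)
(-1*(-1))*d = -1*(-1)*(-38) = 1*(-38) = -38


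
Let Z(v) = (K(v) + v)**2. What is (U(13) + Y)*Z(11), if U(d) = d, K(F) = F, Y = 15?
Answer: 13552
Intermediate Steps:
Z(v) = 4*v**2 (Z(v) = (v + v)**2 = (2*v)**2 = 4*v**2)
(U(13) + Y)*Z(11) = (13 + 15)*(4*11**2) = 28*(4*121) = 28*484 = 13552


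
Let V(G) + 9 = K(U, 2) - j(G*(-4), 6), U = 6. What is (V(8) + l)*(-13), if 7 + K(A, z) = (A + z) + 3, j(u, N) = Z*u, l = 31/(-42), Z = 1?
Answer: -14339/42 ≈ -341.40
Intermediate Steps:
l = -31/42 (l = 31*(-1/42) = -31/42 ≈ -0.73810)
j(u, N) = u (j(u, N) = 1*u = u)
K(A, z) = -4 + A + z (K(A, z) = -7 + ((A + z) + 3) = -7 + (3 + A + z) = -4 + A + z)
V(G) = -5 + 4*G (V(G) = -9 + ((-4 + 6 + 2) - G*(-4)) = -9 + (4 - (-4)*G) = -9 + (4 + 4*G) = -5 + 4*G)
(V(8) + l)*(-13) = ((-5 + 4*8) - 31/42)*(-13) = ((-5 + 32) - 31/42)*(-13) = (27 - 31/42)*(-13) = (1103/42)*(-13) = -14339/42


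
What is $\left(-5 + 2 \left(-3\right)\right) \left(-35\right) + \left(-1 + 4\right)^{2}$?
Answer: $394$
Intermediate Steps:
$\left(-5 + 2 \left(-3\right)\right) \left(-35\right) + \left(-1 + 4\right)^{2} = \left(-5 - 6\right) \left(-35\right) + 3^{2} = \left(-11\right) \left(-35\right) + 9 = 385 + 9 = 394$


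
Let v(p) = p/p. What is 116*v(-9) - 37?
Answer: 79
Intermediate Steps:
v(p) = 1
116*v(-9) - 37 = 116*1 - 37 = 116 - 37 = 79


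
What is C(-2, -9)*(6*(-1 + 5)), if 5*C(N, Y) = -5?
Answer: -24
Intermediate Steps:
C(N, Y) = -1 (C(N, Y) = (⅕)*(-5) = -1)
C(-2, -9)*(6*(-1 + 5)) = -6*(-1 + 5) = -6*4 = -1*24 = -24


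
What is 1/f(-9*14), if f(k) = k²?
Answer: 1/15876 ≈ 6.2988e-5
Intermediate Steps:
1/f(-9*14) = 1/((-9*14)²) = 1/((-126)²) = 1/15876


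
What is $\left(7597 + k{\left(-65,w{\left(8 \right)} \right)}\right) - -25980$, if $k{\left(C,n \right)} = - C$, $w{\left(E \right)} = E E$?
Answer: $33642$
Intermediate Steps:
$w{\left(E \right)} = E^{2}$
$\left(7597 + k{\left(-65,w{\left(8 \right)} \right)}\right) - -25980 = \left(7597 - -65\right) - -25980 = \left(7597 + 65\right) + 25980 = 7662 + 25980 = 33642$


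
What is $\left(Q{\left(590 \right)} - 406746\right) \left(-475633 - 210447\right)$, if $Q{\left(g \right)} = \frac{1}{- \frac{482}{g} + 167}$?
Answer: $\frac{106880091664240}{383} \approx 2.7906 \cdot 10^{11}$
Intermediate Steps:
$Q{\left(g \right)} = \frac{1}{167 - \frac{482}{g}}$
$\left(Q{\left(590 \right)} - 406746\right) \left(-475633 - 210447\right) = \left(\frac{590}{-482 + 167 \cdot 590} - 406746\right) \left(-475633 - 210447\right) = \left(\frac{590}{-482 + 98530} - 406746\right) \left(-686080\right) = \left(\frac{590}{98048} - 406746\right) \left(-686080\right) = \left(590 \cdot \frac{1}{98048} - 406746\right) \left(-686080\right) = \left(\frac{295}{49024} - 406746\right) \left(-686080\right) = \left(- \frac{19940315609}{49024}\right) \left(-686080\right) = \frac{106880091664240}{383}$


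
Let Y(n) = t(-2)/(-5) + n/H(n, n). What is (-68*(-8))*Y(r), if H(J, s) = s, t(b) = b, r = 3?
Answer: 3808/5 ≈ 761.60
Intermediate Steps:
Y(n) = 7/5 (Y(n) = -2/(-5) + n/n = -2*(-⅕) + 1 = ⅖ + 1 = 7/5)
(-68*(-8))*Y(r) = -68*(-8)*(7/5) = 544*(7/5) = 3808/5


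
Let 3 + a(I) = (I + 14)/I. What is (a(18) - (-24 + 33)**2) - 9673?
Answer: -87797/9 ≈ -9755.2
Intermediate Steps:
a(I) = -3 + (14 + I)/I (a(I) = -3 + (I + 14)/I = -3 + (14 + I)/I)
(a(18) - (-24 + 33)**2) - 9673 = ((-2 + 14/18) - (-24 + 33)**2) - 9673 = ((-2 + 14*(1/18)) - 1*9**2) - 9673 = ((-2 + 7/9) - 1*81) - 9673 = (-11/9 - 81) - 9673 = -740/9 - 9673 = -87797/9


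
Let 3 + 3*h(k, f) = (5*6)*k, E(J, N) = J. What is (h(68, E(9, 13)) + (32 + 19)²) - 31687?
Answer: -28407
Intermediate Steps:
h(k, f) = -1 + 10*k (h(k, f) = -1 + ((5*6)*k)/3 = -1 + (30*k)/3 = -1 + 10*k)
(h(68, E(9, 13)) + (32 + 19)²) - 31687 = ((-1 + 10*68) + (32 + 19)²) - 31687 = ((-1 + 680) + 51²) - 31687 = (679 + 2601) - 31687 = 3280 - 31687 = -28407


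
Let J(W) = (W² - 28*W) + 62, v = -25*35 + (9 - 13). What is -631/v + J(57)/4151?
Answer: 589538/521247 ≈ 1.1310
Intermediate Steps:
v = -879 (v = -875 - 4 = -879)
J(W) = 62 + W² - 28*W
-631/v + J(57)/4151 = -631/(-879) + (62 + 57² - 28*57)/4151 = -631*(-1/879) + (62 + 3249 - 1596)*(1/4151) = 631/879 + 1715*(1/4151) = 631/879 + 245/593 = 589538/521247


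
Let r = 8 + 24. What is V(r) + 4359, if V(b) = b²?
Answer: 5383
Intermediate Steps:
r = 32
V(r) + 4359 = 32² + 4359 = 1024 + 4359 = 5383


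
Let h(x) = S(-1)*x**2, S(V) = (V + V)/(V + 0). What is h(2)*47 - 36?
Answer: 340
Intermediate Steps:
S(V) = 2 (S(V) = (2*V)/V = 2)
h(x) = 2*x**2
h(2)*47 - 36 = (2*2**2)*47 - 36 = (2*4)*47 - 36 = 8*47 - 36 = 376 - 36 = 340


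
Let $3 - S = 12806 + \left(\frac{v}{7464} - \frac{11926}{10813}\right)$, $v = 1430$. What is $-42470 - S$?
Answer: $- \frac{1197222335909}{40354116} \approx -29668.0$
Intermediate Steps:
$S = - \frac{516616970611}{40354116}$ ($S = 3 - \left(12806 + \left(\frac{1430}{7464} - \frac{11926}{10813}\right)\right) = 3 - \left(12806 + \left(1430 \cdot \frac{1}{7464} - \frac{11926}{10813}\right)\right) = 3 - \left(12806 + \left(\frac{715}{3732} - \frac{11926}{10813}\right)\right) = 3 - \left(12806 - \frac{36776537}{40354116}\right) = 3 - \frac{516738032959}{40354116} = - \frac{516616970611}{40354116} \approx -12802.0$)
$-42470 - S = -42470 - - \frac{516616970611}{40354116} = -42470 + \frac{516616970611}{40354116} = - \frac{1197222335909}{40354116}$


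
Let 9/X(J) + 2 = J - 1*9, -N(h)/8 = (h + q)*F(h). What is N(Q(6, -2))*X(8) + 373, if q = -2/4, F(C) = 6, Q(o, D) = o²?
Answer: 5485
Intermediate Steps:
q = -½ (q = -2*¼ = -½ ≈ -0.50000)
N(h) = 24 - 48*h (N(h) = -8*(h - ½)*6 = -8*(-½ + h)*6 = -8*(-3 + 6*h) = 24 - 48*h)
X(J) = 9/(-11 + J) (X(J) = 9/(-2 + (J - 1*9)) = 9/(-2 + (J - 9)) = 9/(-2 + (-9 + J)) = 9/(-11 + J))
N(Q(6, -2))*X(8) + 373 = (24 - 48*6²)*(9/(-11 + 8)) + 373 = (24 - 48*36)*(9/(-3)) + 373 = (24 - 1728)*(9*(-⅓)) + 373 = -1704*(-3) + 373 = 5112 + 373 = 5485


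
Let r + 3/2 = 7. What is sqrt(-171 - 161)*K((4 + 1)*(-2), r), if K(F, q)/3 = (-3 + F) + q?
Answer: -45*I*sqrt(83) ≈ -409.97*I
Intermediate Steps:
r = 11/2 (r = -3/2 + 7 = 11/2 ≈ 5.5000)
K(F, q) = -9 + 3*F + 3*q (K(F, q) = 3*((-3 + F) + q) = 3*(-3 + F + q) = -9 + 3*F + 3*q)
sqrt(-171 - 161)*K((4 + 1)*(-2), r) = sqrt(-171 - 161)*(-9 + 3*((4 + 1)*(-2)) + 3*(11/2)) = sqrt(-332)*(-9 + 3*(5*(-2)) + 33/2) = (2*I*sqrt(83))*(-9 + 3*(-10) + 33/2) = (2*I*sqrt(83))*(-9 - 30 + 33/2) = (2*I*sqrt(83))*(-45/2) = -45*I*sqrt(83)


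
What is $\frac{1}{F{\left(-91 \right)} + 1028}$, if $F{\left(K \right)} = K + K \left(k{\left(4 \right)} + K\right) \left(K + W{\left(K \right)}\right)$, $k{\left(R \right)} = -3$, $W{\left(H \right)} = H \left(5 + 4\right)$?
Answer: $- \frac{1}{7783203} \approx -1.2848 \cdot 10^{-7}$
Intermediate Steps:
$W{\left(H \right)} = 9 H$ ($W{\left(H \right)} = H 9 = 9 H$)
$F{\left(K \right)} = K + 10 K^{2} \left(-3 + K\right)$ ($F{\left(K \right)} = K + K \left(-3 + K\right) \left(K + 9 K\right) = K + K \left(-3 + K\right) 10 K = K + K 10 K \left(-3 + K\right) = K + 10 K^{2} \left(-3 + K\right)$)
$\frac{1}{F{\left(-91 \right)} + 1028} = \frac{1}{- 91 \left(1 - -2730 + 10 \left(-91\right)^{2}\right) + 1028} = \frac{1}{- 91 \left(1 + 2730 + 10 \cdot 8281\right) + 1028} = \frac{1}{- 91 \left(1 + 2730 + 82810\right) + 1028} = \frac{1}{\left(-91\right) 85541 + 1028} = \frac{1}{-7784231 + 1028} = \frac{1}{-7783203} = - \frac{1}{7783203}$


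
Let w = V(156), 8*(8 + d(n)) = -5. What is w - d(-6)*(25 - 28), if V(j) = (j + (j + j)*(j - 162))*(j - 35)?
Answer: -1661295/8 ≈ -2.0766e+5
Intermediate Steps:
d(n) = -69/8 (d(n) = -8 + (⅛)*(-5) = -8 - 5/8 = -69/8)
V(j) = (-35 + j)*(j + 2*j*(-162 + j)) (V(j) = (j + (2*j)*(-162 + j))*(-35 + j) = (j + 2*j*(-162 + j))*(-35 + j) = (-35 + j)*(j + 2*j*(-162 + j)))
w = -207636 (w = 156*(11305 - 393*156 + 2*156²) = 156*(11305 - 61308 + 2*24336) = 156*(11305 - 61308 + 48672) = 156*(-1331) = -207636)
w - d(-6)*(25 - 28) = -207636 - (-69)*(25 - 28)/8 = -207636 - (-69)*(-3)/8 = -207636 - 1*207/8 = -207636 - 207/8 = -1661295/8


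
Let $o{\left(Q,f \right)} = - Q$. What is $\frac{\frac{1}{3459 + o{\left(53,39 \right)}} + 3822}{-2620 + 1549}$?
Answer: $- \frac{765749}{214578} \approx -3.5686$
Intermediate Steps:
$\frac{\frac{1}{3459 + o{\left(53,39 \right)}} + 3822}{-2620 + 1549} = \frac{\frac{1}{3459 - 53} + 3822}{-2620 + 1549} = \frac{\frac{1}{3459 - 53} + 3822}{-1071} = \left(\frac{1}{3406} + 3822\right) \left(- \frac{1}{1071}\right) = \frac{13017733}{3406} \left(- \frac{1}{1071}\right) = - \frac{765749}{214578}$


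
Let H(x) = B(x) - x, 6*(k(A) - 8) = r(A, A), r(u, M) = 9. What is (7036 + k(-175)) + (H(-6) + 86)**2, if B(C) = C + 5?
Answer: 30653/2 ≈ 15327.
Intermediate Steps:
B(C) = 5 + C
k(A) = 19/2 (k(A) = 8 + (1/6)*9 = 8 + 3/2 = 19/2)
H(x) = 5 (H(x) = (5 + x) - x = 5)
(7036 + k(-175)) + (H(-6) + 86)**2 = (7036 + 19/2) + (5 + 86)**2 = 14091/2 + 91**2 = 14091/2 + 8281 = 30653/2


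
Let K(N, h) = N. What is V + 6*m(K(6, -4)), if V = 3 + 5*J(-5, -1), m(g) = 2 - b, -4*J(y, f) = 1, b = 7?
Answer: -113/4 ≈ -28.250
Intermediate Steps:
J(y, f) = -¼ (J(y, f) = -¼*1 = -¼)
m(g) = -5 (m(g) = 2 - 1*7 = 2 - 7 = -5)
V = 7/4 (V = 3 + 5*(-¼) = 3 - 5/4 = 7/4 ≈ 1.7500)
V + 6*m(K(6, -4)) = 7/4 + 6*(-5) = 7/4 - 30 = -113/4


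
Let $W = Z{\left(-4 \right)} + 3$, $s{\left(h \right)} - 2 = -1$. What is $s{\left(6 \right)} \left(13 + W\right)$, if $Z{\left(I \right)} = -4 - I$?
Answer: $16$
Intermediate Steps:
$s{\left(h \right)} = 1$ ($s{\left(h \right)} = 2 - 1 = 1$)
$W = 3$ ($W = \left(-4 - -4\right) + 3 = \left(-4 + 4\right) + 3 = 0 + 3 = 3$)
$s{\left(6 \right)} \left(13 + W\right) = 1 \left(13 + 3\right) = 1 \cdot 16 = 16$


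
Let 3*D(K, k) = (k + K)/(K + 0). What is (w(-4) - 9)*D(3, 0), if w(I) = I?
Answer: -13/3 ≈ -4.3333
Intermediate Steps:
D(K, k) = (K + k)/(3*K) (D(K, k) = ((k + K)/(K + 0))/3 = ((K + k)/K)/3 = (K + k)/(3*K))
(w(-4) - 9)*D(3, 0) = (-4 - 9)*((1/3)*(3 + 0)/3) = -13*3/(3*3) = -13*1/3 = -13/3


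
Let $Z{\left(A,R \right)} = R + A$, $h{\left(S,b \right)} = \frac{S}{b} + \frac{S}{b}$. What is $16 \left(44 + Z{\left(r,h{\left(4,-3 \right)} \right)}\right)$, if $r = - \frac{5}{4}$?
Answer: $\frac{1924}{3} \approx 641.33$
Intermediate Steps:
$r = - \frac{5}{4}$ ($r = \left(-5\right) \frac{1}{4} = - \frac{5}{4} \approx -1.25$)
$h{\left(S,b \right)} = \frac{2 S}{b}$
$Z{\left(A,R \right)} = A + R$
$16 \left(44 + Z{\left(r,h{\left(4,-3 \right)} \right)}\right) = 16 \left(44 + \left(- \frac{5}{4} + 2 \cdot 4 \frac{1}{-3}\right)\right) = 16 \left(44 + \left(- \frac{5}{4} + 2 \cdot 4 \left(- \frac{1}{3}\right)\right)\right) = 16 \left(44 - \frac{47}{12}\right) = 16 \cdot \frac{481}{12} = \frac{1924}{3}$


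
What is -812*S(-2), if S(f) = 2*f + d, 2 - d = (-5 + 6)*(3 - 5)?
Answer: 0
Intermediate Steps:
d = 4 (d = 2 - (-5 + 6)*(3 - 5) = 2 - (-2) = 2 - 1*(-2) = 2 + 2 = 4)
S(f) = 4 + 2*f (S(f) = 2*f + 4 = 4 + 2*f)
-812*S(-2) = -812*(4 + 2*(-2)) = -812*(4 - 4) = -812*0 = 0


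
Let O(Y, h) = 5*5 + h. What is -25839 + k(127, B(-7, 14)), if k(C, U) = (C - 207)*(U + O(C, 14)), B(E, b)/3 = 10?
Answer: -31359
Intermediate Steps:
O(Y, h) = 25 + h
B(E, b) = 30 (B(E, b) = 3*10 = 30)
k(C, U) = (-207 + C)*(39 + U) (k(C, U) = (C - 207)*(U + (25 + 14)) = (-207 + C)*(U + 39) = (-207 + C)*(39 + U))
-25839 + k(127, B(-7, 14)) = -25839 + (-8073 - 207*30 + 39*127 + 127*30) = -25839 + (-8073 - 6210 + 4953 + 3810) = -25839 - 5520 = -31359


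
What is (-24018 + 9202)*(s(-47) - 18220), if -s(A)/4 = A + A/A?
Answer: 267221376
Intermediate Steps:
s(A) = -4 - 4*A (s(A) = -4*(A + A/A) = -4*(A + 1) = -4*(1 + A) = -4 - 4*A)
(-24018 + 9202)*(s(-47) - 18220) = (-24018 + 9202)*((-4 - 4*(-47)) - 18220) = -14816*((-4 + 188) - 18220) = -14816*(184 - 18220) = -14816*(-18036) = 267221376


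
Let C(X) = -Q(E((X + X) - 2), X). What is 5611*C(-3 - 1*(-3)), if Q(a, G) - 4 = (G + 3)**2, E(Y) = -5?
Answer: -72943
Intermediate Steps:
Q(a, G) = 4 + (3 + G)**2 (Q(a, G) = 4 + (G + 3)**2 = 4 + (3 + G)**2)
C(X) = -4 - (3 + X)**2 (C(X) = -(4 + (3 + X)**2) = -4 - (3 + X)**2)
5611*C(-3 - 1*(-3)) = 5611*(-4 - (3 + (-3 - 1*(-3)))**2) = 5611*(-4 - (3 + (-3 + 3))**2) = 5611*(-4 - (3 + 0)**2) = 5611*(-4 - 1*3**2) = 5611*(-4 - 1*9) = 5611*(-4 - 9) = 5611*(-13) = -72943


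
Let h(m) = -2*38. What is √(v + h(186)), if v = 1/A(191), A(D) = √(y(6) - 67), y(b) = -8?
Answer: √(-17100 - 15*I*√3)/15 ≈ 0.0066227 - 8.7178*I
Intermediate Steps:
h(m) = -76
A(D) = 5*I*√3 (A(D) = √(-8 - 67) = √(-75) = 5*I*√3)
v = -I*√3/15 (v = 1/(5*I*√3) = -I*√3/15 ≈ -0.11547*I)
√(v + h(186)) = √(-I*√3/15 - 76) = √(-76 - I*√3/15)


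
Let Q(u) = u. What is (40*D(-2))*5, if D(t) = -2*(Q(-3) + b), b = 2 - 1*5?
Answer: 2400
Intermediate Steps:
b = -3 (b = 2 - 5 = -3)
D(t) = 12 (D(t) = -2*(-3 - 3) = -2*(-6) = 12)
(40*D(-2))*5 = (40*12)*5 = 480*5 = 2400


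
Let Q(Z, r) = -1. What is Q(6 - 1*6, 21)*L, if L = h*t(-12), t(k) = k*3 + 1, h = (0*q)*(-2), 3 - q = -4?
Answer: 0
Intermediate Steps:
q = 7 (q = 3 - 1*(-4) = 3 + 4 = 7)
h = 0 (h = (0*7)*(-2) = 0*(-2) = 0)
t(k) = 1 + 3*k (t(k) = 3*k + 1 = 1 + 3*k)
L = 0 (L = 0*(1 + 3*(-12)) = 0*(1 - 36) = 0*(-35) = 0)
Q(6 - 1*6, 21)*L = -1*0 = 0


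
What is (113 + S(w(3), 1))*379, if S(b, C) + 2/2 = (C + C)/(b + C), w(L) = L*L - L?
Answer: 297894/7 ≈ 42556.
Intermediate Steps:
w(L) = L² - L
S(b, C) = -1 + 2*C/(C + b) (S(b, C) = -1 + (C + C)/(b + C) = -1 + (2*C)/(C + b) = -1 + 2*C/(C + b))
(113 + S(w(3), 1))*379 = (113 + (1 - 3*(-1 + 3))/(1 + 3*(-1 + 3)))*379 = (113 + (1 - 3*2)/(1 + 3*2))*379 = (113 + (1 - 1*6)/(1 + 6))*379 = (113 + (1 - 6)/7)*379 = (113 + (⅐)*(-5))*379 = (113 - 5/7)*379 = (786/7)*379 = 297894/7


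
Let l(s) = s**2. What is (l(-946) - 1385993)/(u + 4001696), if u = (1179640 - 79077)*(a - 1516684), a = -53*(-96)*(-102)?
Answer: 491077/2240368074884 ≈ 2.1919e-7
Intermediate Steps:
a = -518976 (a = 5088*(-102) = -518976)
u = -2240372076580 (u = (1179640 - 79077)*(-518976 - 1516684) = 1100563*(-2035660) = -2240372076580)
(l(-946) - 1385993)/(u + 4001696) = ((-946)**2 - 1385993)/(-2240372076580 + 4001696) = (894916 - 1385993)/(-2240368074884) = -491077*(-1/2240368074884) = 491077/2240368074884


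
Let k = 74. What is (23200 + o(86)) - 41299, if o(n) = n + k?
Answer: -17939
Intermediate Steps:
o(n) = 74 + n (o(n) = n + 74 = 74 + n)
(23200 + o(86)) - 41299 = (23200 + (74 + 86)) - 41299 = (23200 + 160) - 41299 = 23360 - 41299 = -17939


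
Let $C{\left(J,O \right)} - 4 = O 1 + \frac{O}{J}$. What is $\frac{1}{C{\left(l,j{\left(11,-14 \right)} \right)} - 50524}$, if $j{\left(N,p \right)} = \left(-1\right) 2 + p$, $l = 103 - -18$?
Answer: $- \frac{121}{6114872} \approx -1.9788 \cdot 10^{-5}$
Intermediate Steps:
$l = 121$ ($l = 103 + 18 = 121$)
$j{\left(N,p \right)} = -2 + p$
$C{\left(J,O \right)} = 4 + O + \frac{O}{J}$ ($C{\left(J,O \right)} = 4 + \left(O 1 + \frac{O}{J}\right) = 4 + \left(O + \frac{O}{J}\right) = 4 + O + \frac{O}{J}$)
$\frac{1}{C{\left(l,j{\left(11,-14 \right)} \right)} - 50524} = \frac{1}{\left(4 - 16 + \frac{-2 - 14}{121}\right) - 50524} = \frac{1}{\left(4 - 16 - \frac{16}{121}\right) - 50524} = \frac{1}{- \frac{1468}{121} - 50524} = \frac{1}{- \frac{6114872}{121}} = - \frac{121}{6114872}$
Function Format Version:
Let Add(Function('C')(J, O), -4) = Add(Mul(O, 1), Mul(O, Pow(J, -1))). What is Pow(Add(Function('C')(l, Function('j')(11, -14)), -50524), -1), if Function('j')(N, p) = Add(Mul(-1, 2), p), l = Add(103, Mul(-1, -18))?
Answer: Rational(-121, 6114872) ≈ -1.9788e-5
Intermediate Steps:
l = 121 (l = Add(103, 18) = 121)
Function('j')(N, p) = Add(-2, p)
Function('C')(J, O) = Add(4, O, Mul(O, Pow(J, -1))) (Function('C')(J, O) = Add(4, Add(Mul(O, 1), Mul(O, Pow(J, -1)))) = Add(4, Add(O, Mul(O, Pow(J, -1)))) = Add(4, O, Mul(O, Pow(J, -1))))
Pow(Add(Function('C')(l, Function('j')(11, -14)), -50524), -1) = Pow(Add(Add(4, Add(-2, -14), Mul(Add(-2, -14), Pow(121, -1))), -50524), -1) = Pow(Add(Add(4, -16, Mul(-16, Rational(1, 121))), -50524), -1) = Pow(Add(Add(4, -16, Rational(-16, 121)), -50524), -1) = Pow(Add(Rational(-1468, 121), -50524), -1) = Pow(Rational(-6114872, 121), -1) = Rational(-121, 6114872)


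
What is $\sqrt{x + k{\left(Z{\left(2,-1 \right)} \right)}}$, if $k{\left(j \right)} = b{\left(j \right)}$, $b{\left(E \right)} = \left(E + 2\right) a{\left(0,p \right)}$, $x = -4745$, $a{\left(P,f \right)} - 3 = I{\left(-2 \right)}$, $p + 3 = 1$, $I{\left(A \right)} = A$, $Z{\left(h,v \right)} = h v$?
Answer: $i \sqrt{4745} \approx 68.884 i$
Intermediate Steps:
$p = -2$ ($p = -3 + 1 = -2$)
$a{\left(P,f \right)} = 1$ ($a{\left(P,f \right)} = 3 - 2 = 1$)
$b{\left(E \right)} = 2 + E$ ($b{\left(E \right)} = \left(E + 2\right) 1 = \left(2 + E\right) 1 = 2 + E$)
$k{\left(j \right)} = 2 + j$
$\sqrt{x + k{\left(Z{\left(2,-1 \right)} \right)}} = \sqrt{-4745 + \left(2 + 2 \left(-1\right)\right)} = \sqrt{-4745 + \left(2 - 2\right)} = \sqrt{-4745 + 0} = \sqrt{-4745} = i \sqrt{4745}$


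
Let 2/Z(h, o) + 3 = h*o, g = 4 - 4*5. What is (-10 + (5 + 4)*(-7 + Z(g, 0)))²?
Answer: 6241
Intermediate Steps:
g = -16 (g = 4 - 20 = -16)
Z(h, o) = 2/(-3 + h*o)
(-10 + (5 + 4)*(-7 + Z(g, 0)))² = (-10 + (5 + 4)*(-7 + 2/(-3 - 16*0)))² = (-10 + 9*(-7 + 2/(-3 + 0)))² = (-10 + 9*(-7 + 2/(-3)))² = (-10 + 9*(-7 + 2*(-⅓)))² = (-10 + 9*(-7 - ⅔))² = (-10 + 9*(-23/3))² = (-10 - 69)² = (-79)² = 6241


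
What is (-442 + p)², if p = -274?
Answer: 512656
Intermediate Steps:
(-442 + p)² = (-442 - 274)² = (-716)² = 512656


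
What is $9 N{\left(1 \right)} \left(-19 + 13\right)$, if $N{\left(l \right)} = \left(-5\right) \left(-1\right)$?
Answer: $-270$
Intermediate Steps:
$N{\left(l \right)} = 5$
$9 N{\left(1 \right)} \left(-19 + 13\right) = 9 \cdot 5 \left(-19 + 13\right) = 45 \left(-6\right) = -270$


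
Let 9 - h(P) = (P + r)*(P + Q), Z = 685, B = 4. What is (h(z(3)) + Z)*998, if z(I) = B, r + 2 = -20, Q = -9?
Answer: 602792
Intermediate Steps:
r = -22 (r = -2 - 20 = -22)
z(I) = 4
h(P) = 9 - (-22 + P)*(-9 + P) (h(P) = 9 - (P - 22)*(P - 9) = 9 - (-22 + P)*(-9 + P))
(h(z(3)) + Z)*998 = ((-189 - 1*4² + 31*4) + 685)*998 = ((-189 - 1*16 + 124) + 685)*998 = ((-189 - 16 + 124) + 685)*998 = (-81 + 685)*998 = 604*998 = 602792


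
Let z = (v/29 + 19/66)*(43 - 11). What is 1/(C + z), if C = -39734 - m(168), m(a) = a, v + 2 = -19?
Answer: -957/38199574 ≈ -2.5053e-5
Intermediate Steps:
v = -21 (v = -2 - 19 = -21)
C = -39902 (C = -39734 - 1*168 = -39734 - 168 = -39902)
z = -13360/957 (z = (-21/29 + 19/66)*(43 - 11) = (-21*1/29 + 19*(1/66))*32 = (-21/29 + 19/66)*32 = -835/1914*32 = -13360/957 ≈ -13.960)
1/(C + z) = 1/(-39902 - 13360/957) = 1/(-38199574/957) = -957/38199574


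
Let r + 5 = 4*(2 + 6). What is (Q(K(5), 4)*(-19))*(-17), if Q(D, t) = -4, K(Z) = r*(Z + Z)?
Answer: -1292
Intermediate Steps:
r = 27 (r = -5 + 4*(2 + 6) = -5 + 4*8 = -5 + 32 = 27)
K(Z) = 54*Z (K(Z) = 27*(Z + Z) = 27*(2*Z) = 54*Z)
(Q(K(5), 4)*(-19))*(-17) = -4*(-19)*(-17) = 76*(-17) = -1292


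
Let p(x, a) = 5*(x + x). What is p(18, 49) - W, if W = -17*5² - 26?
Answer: 631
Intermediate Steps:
p(x, a) = 10*x (p(x, a) = 5*(2*x) = 10*x)
W = -451 (W = -17*25 - 26 = -425 - 26 = -451)
p(18, 49) - W = 10*18 - 1*(-451) = 180 + 451 = 631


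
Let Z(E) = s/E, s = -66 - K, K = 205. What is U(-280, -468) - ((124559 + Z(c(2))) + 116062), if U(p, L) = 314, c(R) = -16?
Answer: -3845183/16 ≈ -2.4032e+5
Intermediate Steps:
s = -271 (s = -66 - 1*205 = -66 - 205 = -271)
Z(E) = -271/E
U(-280, -468) - ((124559 + Z(c(2))) + 116062) = 314 - ((124559 - 271/(-16)) + 116062) = 314 - ((124559 - 271*(-1/16)) + 116062) = 314 - ((124559 + 271/16) + 116062) = 314 - (1993215/16 + 116062) = 314 - 1*3850207/16 = 314 - 3850207/16 = -3845183/16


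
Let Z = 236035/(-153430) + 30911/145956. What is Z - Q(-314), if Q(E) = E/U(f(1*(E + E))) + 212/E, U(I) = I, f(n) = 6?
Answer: 6056880362417/117195418852 ≈ 51.682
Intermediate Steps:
Q(E) = 212/E + E/6 (Q(E) = E/6 + 212/E = 212/E + E/6)
Z = -2970804973/2239402908 (Z = 236035*(-1/153430) + 30911*(1/145956) = -47207/30686 + 30911/145956 = -2970804973/2239402908 ≈ -1.3266)
Z - Q(-314) = -2970804973/2239402908 - (212/(-314) + (1/6)*(-314)) = -2970804973/2239402908 - (212*(-1/314) - 157/3) = -2970804973/2239402908 - (-106/157 - 157/3) = -2970804973/2239402908 - 1*(-24967/471) = -2970804973/2239402908 + 24967/471 = 6056880362417/117195418852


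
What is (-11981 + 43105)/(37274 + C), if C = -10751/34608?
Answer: 1077139392/1289967841 ≈ 0.83501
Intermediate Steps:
C = -10751/34608 (C = -10751*1/34608 = -10751/34608 ≈ -0.31065)
(-11981 + 43105)/(37274 + C) = (-11981 + 43105)/(37274 - 10751/34608) = 31124/(1289967841/34608) = 31124*(34608/1289967841) = 1077139392/1289967841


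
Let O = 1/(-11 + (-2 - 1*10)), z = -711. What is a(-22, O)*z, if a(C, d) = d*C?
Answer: -15642/23 ≈ -680.09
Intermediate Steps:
O = -1/23 (O = 1/(-11 + (-2 - 10)) = 1/(-11 - 12) = 1/(-23) = -1/23 ≈ -0.043478)
a(C, d) = C*d
a(-22, O)*z = -22*(-1/23)*(-711) = (22/23)*(-711) = -15642/23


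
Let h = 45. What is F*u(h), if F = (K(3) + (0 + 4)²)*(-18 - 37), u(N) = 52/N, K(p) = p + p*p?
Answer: -16016/9 ≈ -1779.6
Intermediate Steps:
K(p) = p + p²
F = -1540 (F = (3*(1 + 3) + (0 + 4)²)*(-18 - 37) = (3*4 + 4²)*(-55) = (12 + 16)*(-55) = 28*(-55) = -1540)
F*u(h) = -80080/45 = -1540*52/45 = -16016/9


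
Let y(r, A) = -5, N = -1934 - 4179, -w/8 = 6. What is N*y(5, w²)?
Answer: 30565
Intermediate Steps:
w = -48 (w = -8*6 = -48)
N = -6113
N*y(5, w²) = -6113*(-5) = 30565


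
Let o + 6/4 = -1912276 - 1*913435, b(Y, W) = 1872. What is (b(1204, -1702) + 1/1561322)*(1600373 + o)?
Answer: -1023261685844145/446092 ≈ -2.2938e+9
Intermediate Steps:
o = -5651425/2 (o = -3/2 + (-1912276 - 1*913435) = -3/2 + (-1912276 - 913435) = -3/2 - 2825711 = -5651425/2 ≈ -2.8257e+6)
(b(1204, -1702) + 1/1561322)*(1600373 + o) = (1872 + 1/1561322)*(1600373 - 5651425/2) = (1872 + 1/1561322)*(-2450679/2) = (2922794785/1561322)*(-2450679/2) = -1023261685844145/446092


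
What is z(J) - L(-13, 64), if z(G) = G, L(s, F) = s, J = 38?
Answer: 51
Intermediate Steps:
z(J) - L(-13, 64) = 38 - 1*(-13) = 38 + 13 = 51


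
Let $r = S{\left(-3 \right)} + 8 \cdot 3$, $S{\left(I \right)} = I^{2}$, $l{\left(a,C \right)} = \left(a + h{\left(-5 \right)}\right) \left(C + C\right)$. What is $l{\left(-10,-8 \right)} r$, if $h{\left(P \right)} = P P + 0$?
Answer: $-7920$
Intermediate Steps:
$h{\left(P \right)} = P^{2}$ ($h{\left(P \right)} = P^{2} + 0 = P^{2}$)
$l{\left(a,C \right)} = 2 C \left(25 + a\right)$ ($l{\left(a,C \right)} = \left(a + \left(-5\right)^{2}\right) \left(C + C\right) = \left(a + 25\right) 2 C = \left(25 + a\right) 2 C = 2 C \left(25 + a\right)$)
$r = 33$ ($r = \left(-3\right)^{2} + 8 \cdot 3 = 9 + 24 = 33$)
$l{\left(-10,-8 \right)} r = 2 \left(-8\right) \left(25 - 10\right) 33 = 2 \left(-8\right) 15 \cdot 33 = \left(-240\right) 33 = -7920$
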